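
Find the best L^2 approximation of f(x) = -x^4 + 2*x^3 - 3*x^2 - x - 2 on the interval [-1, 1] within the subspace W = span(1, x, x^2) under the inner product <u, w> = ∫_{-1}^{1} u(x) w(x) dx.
g(x) = -27*x^2/7 + x/5 - 67/35

The best approximation g ∈ W is the orthogonal projection of f onto W. Writing g = a_0 + a_1 x + a_2 x^2, the coefficients solve the normal equations G · a = b where
  G_{ij} = <φ_i, φ_j> and b_i = <f, φ_i>, with φ_0 = 1, φ_1 = x, φ_2 = x^2.
G =
  [2, 0, 2/3]
  [0, 2/3, 0]
  [2/3, 0, 2/5],
b = (-32/5, 2/15, -296/105).
Solving gives a_0 = -67/35, a_1 = 1/5, a_2 = -27/7, so
  g(x) = -27*x^2/7 + x/5 - 67/35.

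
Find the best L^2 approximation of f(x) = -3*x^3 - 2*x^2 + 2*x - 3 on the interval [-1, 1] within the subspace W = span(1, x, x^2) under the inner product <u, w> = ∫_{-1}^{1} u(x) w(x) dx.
g(x) = -2*x^2 + x/5 - 3

The best approximation g ∈ W is the orthogonal projection of f onto W. Writing g = a_0 + a_1 x + a_2 x^2, the coefficients solve the normal equations G · a = b where
  G_{ij} = <φ_i, φ_j> and b_i = <f, φ_i>, with φ_0 = 1, φ_1 = x, φ_2 = x^2.
G =
  [2, 0, 2/3]
  [0, 2/3, 0]
  [2/3, 0, 2/5],
b = (-22/3, 2/15, -14/5).
Solving gives a_0 = -3, a_1 = 1/5, a_2 = -2, so
  g(x) = -2*x^2 + x/5 - 3.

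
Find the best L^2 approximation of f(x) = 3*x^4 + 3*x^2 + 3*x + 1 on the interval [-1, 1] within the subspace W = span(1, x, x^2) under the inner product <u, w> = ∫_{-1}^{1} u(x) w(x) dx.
g(x) = 39*x^2/7 + 3*x + 26/35

The best approximation g ∈ W is the orthogonal projection of f onto W. Writing g = a_0 + a_1 x + a_2 x^2, the coefficients solve the normal equations G · a = b where
  G_{ij} = <φ_i, φ_j> and b_i = <f, φ_i>, with φ_0 = 1, φ_1 = x, φ_2 = x^2.
G =
  [2, 0, 2/3]
  [0, 2/3, 0]
  [2/3, 0, 2/5],
b = (26/5, 2, 286/105).
Solving gives a_0 = 26/35, a_1 = 3, a_2 = 39/7, so
  g(x) = 39*x^2/7 + 3*x + 26/35.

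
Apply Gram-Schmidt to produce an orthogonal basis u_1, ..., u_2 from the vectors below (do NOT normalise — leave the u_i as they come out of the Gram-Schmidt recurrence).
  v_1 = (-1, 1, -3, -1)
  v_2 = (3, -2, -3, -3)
Orthogonal basis:
  u_1 = (-1, 1, -3, -1)
  u_2 = (43/12, -31/12, -5/4, -29/12)

Apply the Gram-Schmidt recurrence
  u_1 = v_1
  u_i = v_i − Σ_{j<i} ((v_i · u_j) / (u_j · u_j)) · u_j.

Step by step this gives:
  u_1 = (-1, 1, -3, -1)
  u_2 = (43/12, -31/12, -5/4, -29/12)

Orthogonality check:
  u_2 · u_1 = 0 (should be 0)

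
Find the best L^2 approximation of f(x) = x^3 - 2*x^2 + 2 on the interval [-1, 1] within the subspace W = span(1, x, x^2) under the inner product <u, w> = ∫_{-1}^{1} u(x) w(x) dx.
g(x) = -2*x^2 + 3*x/5 + 2

The best approximation g ∈ W is the orthogonal projection of f onto W. Writing g = a_0 + a_1 x + a_2 x^2, the coefficients solve the normal equations G · a = b where
  G_{ij} = <φ_i, φ_j> and b_i = <f, φ_i>, with φ_0 = 1, φ_1 = x, φ_2 = x^2.
G =
  [2, 0, 2/3]
  [0, 2/3, 0]
  [2/3, 0, 2/5],
b = (8/3, 2/5, 8/15).
Solving gives a_0 = 2, a_1 = 3/5, a_2 = -2, so
  g(x) = -2*x^2 + 3*x/5 + 2.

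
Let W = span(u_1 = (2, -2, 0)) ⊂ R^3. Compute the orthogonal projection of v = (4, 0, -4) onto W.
proj_W(v) = (2, -2, 0)

Set up U = [u_1 | ... | u_1] ∈ R^(3×1). The projector onto W = col(U) is P = U (U^T U)^(-1) U^T.
Compute U^T U =
  [8],
and U^T v = (8).
Solve U^T U · c = U^T v for the coefficients: c = (1). The projection is proj_W(v) = U c.
Check: (v - proj_W(v)) · u_1 = 0  (should be 0).
Result: proj_W(v) = (2, -2, 0).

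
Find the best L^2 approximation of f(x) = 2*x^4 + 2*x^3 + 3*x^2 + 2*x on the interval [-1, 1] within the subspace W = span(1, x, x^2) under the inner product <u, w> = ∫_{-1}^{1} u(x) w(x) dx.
g(x) = 33*x^2/7 + 16*x/5 - 6/35

The best approximation g ∈ W is the orthogonal projection of f onto W. Writing g = a_0 + a_1 x + a_2 x^2, the coefficients solve the normal equations G · a = b where
  G_{ij} = <φ_i, φ_j> and b_i = <f, φ_i>, with φ_0 = 1, φ_1 = x, φ_2 = x^2.
G =
  [2, 0, 2/3]
  [0, 2/3, 0]
  [2/3, 0, 2/5],
b = (14/5, 32/15, 62/35).
Solving gives a_0 = -6/35, a_1 = 16/5, a_2 = 33/7, so
  g(x) = 33*x^2/7 + 16*x/5 - 6/35.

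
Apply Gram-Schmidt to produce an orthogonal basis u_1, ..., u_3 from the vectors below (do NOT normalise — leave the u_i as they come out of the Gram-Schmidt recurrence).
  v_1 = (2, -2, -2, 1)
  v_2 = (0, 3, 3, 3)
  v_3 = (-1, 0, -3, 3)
Orthogonal basis:
  u_1 = (2, -2, -2, 1)
  u_2 = (18/13, 21/13, 21/13, 48/13)
  u_3 = (-12/5, 7/10, -23/10, 8/5)

Apply the Gram-Schmidt recurrence
  u_1 = v_1
  u_i = v_i − Σ_{j<i} ((v_i · u_j) / (u_j · u_j)) · u_j.

Step by step this gives:
  u_1 = (2, -2, -2, 1)
  u_2 = (18/13, 21/13, 21/13, 48/13)
  u_3 = (-12/5, 7/10, -23/10, 8/5)

Orthogonality check:
  u_2 · u_1 = 0 (should be 0)
  u_3 · u_1 = 0 (should be 0)
  u_3 · u_2 = 0 (should be 0)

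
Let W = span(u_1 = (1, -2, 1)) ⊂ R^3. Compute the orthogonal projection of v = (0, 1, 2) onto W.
proj_W(v) = (0, 0, 0)

Set up U = [u_1 | ... | u_1] ∈ R^(3×1). The projector onto W = col(U) is P = U (U^T U)^(-1) U^T.
Compute U^T U =
  [6],
and U^T v = (0).
Solve U^T U · c = U^T v for the coefficients: c = (0). The projection is proj_W(v) = U c.
Check: (v - proj_W(v)) · u_1 = 0  (should be 0).
Result: proj_W(v) = (0, 0, 0).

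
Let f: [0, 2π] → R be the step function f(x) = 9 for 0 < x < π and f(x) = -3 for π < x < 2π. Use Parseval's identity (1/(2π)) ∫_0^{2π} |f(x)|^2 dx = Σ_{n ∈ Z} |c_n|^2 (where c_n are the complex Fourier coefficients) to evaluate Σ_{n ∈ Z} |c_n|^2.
Σ |c_n|^2 = 45

Parseval equates the L^2 energy of f (normalised by 1/(2π)) with the ℓ^2 sum of its Fourier coefficients: (1/(2π)) ∫_0^{2π} |f|^2 = Σ |c_n|^2.
Compute the left side: (1/(2π)) [∫_0^π 9^2 dx + ∫_π^{2π} (-3)^2 dx] = (1/(2π)) · (81π + 9π) = (81 + 9)/2 = 45.
So Σ_{n ∈ Z} |c_n|^2 = 45.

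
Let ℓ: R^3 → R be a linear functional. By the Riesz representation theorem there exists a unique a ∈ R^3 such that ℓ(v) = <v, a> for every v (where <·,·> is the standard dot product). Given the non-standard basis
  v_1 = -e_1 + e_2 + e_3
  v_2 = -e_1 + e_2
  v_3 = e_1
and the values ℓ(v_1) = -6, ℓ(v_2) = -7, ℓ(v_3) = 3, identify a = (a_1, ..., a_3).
a = (3, -4, 1)

Write a = (a_1, ..., a_3) in the standard basis. For each basis vector v_i, ℓ(v_i) = <v_i, a> is a linear equation in the a_j's. Collect the n equations into a matrix system V a = ℓ, where row i of V is v_i (expressed in the standard basis). Since V is invertible (lower-triangular with 1s on the diagonal, up to permutation), solve by back-substitution:
  V =
[[-1, 1, 1],
 [-1, 1, 0],
 [1, 0, 0]]
  V a = (-6, -7, 3)
Solving gives a = (3, -4, 1).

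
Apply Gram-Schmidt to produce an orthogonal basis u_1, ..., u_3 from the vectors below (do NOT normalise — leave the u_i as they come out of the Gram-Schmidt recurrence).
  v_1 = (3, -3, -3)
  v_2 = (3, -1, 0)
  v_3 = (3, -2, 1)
Orthogonal basis:
  u_1 = (3, -3, -3)
  u_2 = (5/3, 1/3, 4/3)
  u_3 = (-5/14, -15/14, 5/7)

Apply the Gram-Schmidt recurrence
  u_1 = v_1
  u_i = v_i − Σ_{j<i} ((v_i · u_j) / (u_j · u_j)) · u_j.

Step by step this gives:
  u_1 = (3, -3, -3)
  u_2 = (5/3, 1/3, 4/3)
  u_3 = (-5/14, -15/14, 5/7)

Orthogonality check:
  u_2 · u_1 = 0 (should be 0)
  u_3 · u_1 = 0 (should be 0)
  u_3 · u_2 = 0 (should be 0)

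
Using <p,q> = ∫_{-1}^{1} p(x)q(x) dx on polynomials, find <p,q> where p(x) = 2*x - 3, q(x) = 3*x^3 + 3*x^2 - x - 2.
<p,q> = 106/15

Expand the product: p(x)·q(x) = 6*x^4 - 3*x^3 - 11*x^2 - x + 6.
∫_{-1}^{1} of each monomial x^k gives [2/(k+1) if k even, 0 if k odd]. Integrating term-by-term (or equivalently evaluating the antiderivative F(x) = 6*x^5/5 - 3*x^4/4 - 11*x^3/3 - x^2/2 + 6*x at the endpoints):
  F(1) − F(−1) = 137/60 − (-287/60) = 106/15.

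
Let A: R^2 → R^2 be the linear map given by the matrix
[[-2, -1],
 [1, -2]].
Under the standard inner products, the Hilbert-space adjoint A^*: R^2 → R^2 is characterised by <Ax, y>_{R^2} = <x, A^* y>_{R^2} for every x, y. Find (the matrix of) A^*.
A^* = A^T =
[[-2, 1],
 [-1, -2]]

For real matrices with standard dot products, the defining identity <Ax, y> = <x, A^* y> gives (Ax)^T y = x^T (A^*) y, i.e. x^T A^T y = x^T (A^*) y. Since this holds for all x, y, we must have A^* = A^T. Therefore
A^* =
[[-2, 1],
 [-1, -2]].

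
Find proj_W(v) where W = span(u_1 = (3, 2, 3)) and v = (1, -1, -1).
proj_W(v) = (-3/11, -2/11, -3/11)

Set up U = [u_1 | ... | u_1] ∈ R^(3×1). The projector onto W = col(U) is P = U (U^T U)^(-1) U^T.
Compute U^T U =
  [22],
and U^T v = (-2).
Solve U^T U · c = U^T v for the coefficients: c = (-1/11). The projection is proj_W(v) = U c.
Check: (v - proj_W(v)) · u_1 = 0  (should be 0).
Result: proj_W(v) = (-3/11, -2/11, -3/11).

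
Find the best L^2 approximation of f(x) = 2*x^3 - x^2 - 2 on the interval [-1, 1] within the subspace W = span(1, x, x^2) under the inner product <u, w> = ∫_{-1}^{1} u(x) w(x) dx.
g(x) = -x^2 + 6*x/5 - 2

The best approximation g ∈ W is the orthogonal projection of f onto W. Writing g = a_0 + a_1 x + a_2 x^2, the coefficients solve the normal equations G · a = b where
  G_{ij} = <φ_i, φ_j> and b_i = <f, φ_i>, with φ_0 = 1, φ_1 = x, φ_2 = x^2.
G =
  [2, 0, 2/3]
  [0, 2/3, 0]
  [2/3, 0, 2/5],
b = (-14/3, 4/5, -26/15).
Solving gives a_0 = -2, a_1 = 6/5, a_2 = -1, so
  g(x) = -x^2 + 6*x/5 - 2.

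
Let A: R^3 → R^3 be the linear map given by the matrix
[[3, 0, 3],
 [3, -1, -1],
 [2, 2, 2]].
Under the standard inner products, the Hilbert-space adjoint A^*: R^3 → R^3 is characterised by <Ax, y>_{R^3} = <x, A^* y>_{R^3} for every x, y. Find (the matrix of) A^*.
A^* = A^T =
[[3, 3, 2],
 [0, -1, 2],
 [3, -1, 2]]

For real matrices with standard dot products, the defining identity <Ax, y> = <x, A^* y> gives (Ax)^T y = x^T (A^*) y, i.e. x^T A^T y = x^T (A^*) y. Since this holds for all x, y, we must have A^* = A^T. Therefore
A^* =
[[3, 3, 2],
 [0, -1, 2],
 [3, -1, 2]].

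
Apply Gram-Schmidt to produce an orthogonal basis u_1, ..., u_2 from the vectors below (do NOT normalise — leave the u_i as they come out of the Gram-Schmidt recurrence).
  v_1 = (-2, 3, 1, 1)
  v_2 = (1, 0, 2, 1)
Orthogonal basis:
  u_1 = (-2, 3, 1, 1)
  u_2 = (17/15, -1/5, 29/15, 14/15)

Apply the Gram-Schmidt recurrence
  u_1 = v_1
  u_i = v_i − Σ_{j<i} ((v_i · u_j) / (u_j · u_j)) · u_j.

Step by step this gives:
  u_1 = (-2, 3, 1, 1)
  u_2 = (17/15, -1/5, 29/15, 14/15)

Orthogonality check:
  u_2 · u_1 = 0 (should be 0)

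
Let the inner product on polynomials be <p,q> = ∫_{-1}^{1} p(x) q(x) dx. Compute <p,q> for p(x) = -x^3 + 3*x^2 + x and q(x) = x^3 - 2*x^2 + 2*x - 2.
<p,q> = -604/105

Expand the product: p(x)·q(x) = -x^6 + 5*x^5 - 7*x^4 + 6*x^3 - 4*x^2 - 2*x.
∫_{-1}^{1} of each monomial x^k gives [2/(k+1) if k even, 0 if k odd]. Integrating term-by-term (or equivalently evaluating the antiderivative F(x) = -x^7/7 + 5*x^6/6 - 7*x^5/5 + 3*x^4/2 - 4*x^3/3 - x^2 at the endpoints):
  F(1) − F(−1) = -54/35 − (442/105) = -604/105.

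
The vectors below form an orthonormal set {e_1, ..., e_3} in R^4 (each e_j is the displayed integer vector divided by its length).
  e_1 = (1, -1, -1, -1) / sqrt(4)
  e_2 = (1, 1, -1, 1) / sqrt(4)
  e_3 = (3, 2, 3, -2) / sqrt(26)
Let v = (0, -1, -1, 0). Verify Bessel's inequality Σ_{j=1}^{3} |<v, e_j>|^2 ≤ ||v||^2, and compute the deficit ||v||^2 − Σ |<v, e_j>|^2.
Σ |<v, e_j>|^2 = 51/26; ||v||^2 = 2; deficit = 1/26

Write each e_j = u_j / sqrt(<u_j, u_j>) where u_j is the displayed integer vector. Then <v, e_j> = <v, u_j> / sqrt(<u_j, u_j>), so |<v, e_j>|^2 = <v, u_j>^2 / <u_j, u_j>.
Coefficients: <v, e_1> = 2/sqrt(4), <v, e_2> = 0/sqrt(4), <v, e_3> = -5/sqrt(26).
Square and sum: Σ |<v, e_j>|^2 = 51/26.
Compute ||v||^2 = v·v = 2.
Deficit = 2 − 51/26 = 1/26 ≥ 0, confirming Bessel's inequality. (The deficit equals ||v − Σ <v,e_j> e_j||^2, the squared distance from v to span{e_j}.)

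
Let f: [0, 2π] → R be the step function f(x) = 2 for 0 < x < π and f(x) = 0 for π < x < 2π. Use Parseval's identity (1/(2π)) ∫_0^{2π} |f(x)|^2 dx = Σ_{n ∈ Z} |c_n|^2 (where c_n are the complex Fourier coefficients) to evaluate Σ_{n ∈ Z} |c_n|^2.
Σ |c_n|^2 = 2

Parseval equates the L^2 energy of f (normalised by 1/(2π)) with the ℓ^2 sum of its Fourier coefficients: (1/(2π)) ∫_0^{2π} |f|^2 = Σ |c_n|^2.
Compute the left side: (1/(2π)) [∫_0^π 2^2 dx + ∫_π^{2π} 0^2 dx] = (1/(2π)) · (4π + 0π) = (4 + 0)/2 = 2.
So Σ_{n ∈ Z} |c_n|^2 = 2.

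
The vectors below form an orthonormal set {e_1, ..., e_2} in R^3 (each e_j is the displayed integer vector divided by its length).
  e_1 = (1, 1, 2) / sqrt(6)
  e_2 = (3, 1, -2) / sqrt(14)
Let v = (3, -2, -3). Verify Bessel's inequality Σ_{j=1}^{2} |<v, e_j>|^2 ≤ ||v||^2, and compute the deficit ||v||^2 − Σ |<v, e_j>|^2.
Σ |<v, e_j>|^2 = 341/21; ||v||^2 = 22; deficit = 121/21

Write each e_j = u_j / sqrt(<u_j, u_j>) where u_j is the displayed integer vector. Then <v, e_j> = <v, u_j> / sqrt(<u_j, u_j>), so |<v, e_j>|^2 = <v, u_j>^2 / <u_j, u_j>.
Coefficients: <v, e_1> = -5/sqrt(6), <v, e_2> = 13/sqrt(14).
Square and sum: Σ |<v, e_j>|^2 = 341/21.
Compute ||v||^2 = v·v = 22.
Deficit = 22 − 341/21 = 121/21 ≥ 0, confirming Bessel's inequality. (The deficit equals ||v − Σ <v,e_j> e_j||^2, the squared distance from v to span{e_j}.)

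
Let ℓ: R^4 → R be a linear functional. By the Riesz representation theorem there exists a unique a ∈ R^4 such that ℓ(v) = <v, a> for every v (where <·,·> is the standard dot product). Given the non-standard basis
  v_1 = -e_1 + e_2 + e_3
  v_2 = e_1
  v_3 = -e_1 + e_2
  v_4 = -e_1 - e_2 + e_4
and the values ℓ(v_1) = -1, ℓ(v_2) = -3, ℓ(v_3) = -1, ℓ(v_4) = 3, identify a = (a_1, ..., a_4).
a = (-3, -4, 0, -4)

Write a = (a_1, ..., a_4) in the standard basis. For each basis vector v_i, ℓ(v_i) = <v_i, a> is a linear equation in the a_j's. Collect the n equations into a matrix system V a = ℓ, where row i of V is v_i (expressed in the standard basis). Since V is invertible (lower-triangular with 1s on the diagonal, up to permutation), solve by back-substitution:
  V =
[[-1, 1, 1, 0],
 [1, 0, 0, 0],
 [-1, 1, 0, 0],
 [-1, -1, 0, 1]]
  V a = (-1, -3, -1, 3)
Solving gives a = (-3, -4, 0, -4).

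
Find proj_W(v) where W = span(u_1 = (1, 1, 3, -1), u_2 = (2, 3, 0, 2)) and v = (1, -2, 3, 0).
proj_W(v) = (4/195, -68/195, 148/65, -292/195)

Set up U = [u_1 | ... | u_2] ∈ R^(4×2). The projector onto W = col(U) is P = U (U^T U)^(-1) U^T.
Compute U^T U =
  [12, 3]
  [3, 17],
and U^T v = (8, -4).
Solve U^T U · c = U^T v for the coefficients: c = (148/195, -24/65). The projection is proj_W(v) = U c.
Check: (v - proj_W(v)) · u_1 = 0  (should be 0).
Check: (v - proj_W(v)) · u_2 = 0  (should be 0).
Result: proj_W(v) = (4/195, -68/195, 148/65, -292/195).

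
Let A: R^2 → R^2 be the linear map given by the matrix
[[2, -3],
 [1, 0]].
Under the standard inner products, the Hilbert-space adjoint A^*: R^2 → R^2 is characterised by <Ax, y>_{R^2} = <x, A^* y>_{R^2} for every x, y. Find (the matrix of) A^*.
A^* = A^T =
[[2, 1],
 [-3, 0]]

For real matrices with standard dot products, the defining identity <Ax, y> = <x, A^* y> gives (Ax)^T y = x^T (A^*) y, i.e. x^T A^T y = x^T (A^*) y. Since this holds for all x, y, we must have A^* = A^T. Therefore
A^* =
[[2, 1],
 [-3, 0]].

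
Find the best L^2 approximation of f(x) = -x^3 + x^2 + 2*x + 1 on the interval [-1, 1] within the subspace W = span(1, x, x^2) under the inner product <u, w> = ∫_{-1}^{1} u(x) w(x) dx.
g(x) = x^2 + 7*x/5 + 1

The best approximation g ∈ W is the orthogonal projection of f onto W. Writing g = a_0 + a_1 x + a_2 x^2, the coefficients solve the normal equations G · a = b where
  G_{ij} = <φ_i, φ_j> and b_i = <f, φ_i>, with φ_0 = 1, φ_1 = x, φ_2 = x^2.
G =
  [2, 0, 2/3]
  [0, 2/3, 0]
  [2/3, 0, 2/5],
b = (8/3, 14/15, 16/15).
Solving gives a_0 = 1, a_1 = 7/5, a_2 = 1, so
  g(x) = x^2 + 7*x/5 + 1.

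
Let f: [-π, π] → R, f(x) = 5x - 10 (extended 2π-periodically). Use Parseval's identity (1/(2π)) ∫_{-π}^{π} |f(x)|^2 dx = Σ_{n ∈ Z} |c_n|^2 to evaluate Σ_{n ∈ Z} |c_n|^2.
Σ |c_n|^2 = 25π^2/3 + 100

Expand and integrate term by term over [-π, π]:
  ∫ (5x)^2 dx = 25·(2π^3/3); ∫ 2·5·(-10)·x dx = 0 (odd integrand); ∫ (-10)^2 dx = 100·2π.
So (1/(2π)) ∫_{-π}^{π} (5x - 10)^2 dx = 25π^2/3 + 100 = 25π^2/3 + 100.
Parseval ⇒ Σ |c_n|^2 = 25π^2/3 + 100.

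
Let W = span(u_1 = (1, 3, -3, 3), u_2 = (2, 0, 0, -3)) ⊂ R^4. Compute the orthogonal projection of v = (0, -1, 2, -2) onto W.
proj_W(v) = (-3/35, -51/35, 51/35, -72/35)

Set up U = [u_1 | ... | u_2] ∈ R^(4×2). The projector onto W = col(U) is P = U (U^T U)^(-1) U^T.
Compute U^T U =
  [28, -7]
  [-7, 13],
and U^T v = (-15, 6).
Solve U^T U · c = U^T v for the coefficients: c = (-17/35, 1/5). The projection is proj_W(v) = U c.
Check: (v - proj_W(v)) · u_1 = 0  (should be 0).
Check: (v - proj_W(v)) · u_2 = 0  (should be 0).
Result: proj_W(v) = (-3/35, -51/35, 51/35, -72/35).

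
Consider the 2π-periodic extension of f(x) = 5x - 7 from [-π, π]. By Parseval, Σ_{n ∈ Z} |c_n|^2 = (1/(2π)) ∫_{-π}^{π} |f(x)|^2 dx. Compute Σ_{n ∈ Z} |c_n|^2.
Σ |c_n|^2 = 25π^2/3 + 49

Expand and integrate term by term over [-π, π]:
  ∫ (5x)^2 dx = 25·(2π^3/3); ∫ 2·5·(-7)·x dx = 0 (odd integrand); ∫ (-7)^2 dx = 49·2π.
So (1/(2π)) ∫_{-π}^{π} (5x - 7)^2 dx = 25π^2/3 + 49 = 25π^2/3 + 49.
Parseval ⇒ Σ |c_n|^2 = 25π^2/3 + 49.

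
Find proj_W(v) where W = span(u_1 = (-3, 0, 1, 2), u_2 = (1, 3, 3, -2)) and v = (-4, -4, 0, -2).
proj_W(v) = (-16/9, -4/3, -8/9, 16/9)

Set up U = [u_1 | ... | u_2] ∈ R^(4×2). The projector onto W = col(U) is P = U (U^T U)^(-1) U^T.
Compute U^T U =
  [14, -4]
  [-4, 23],
and U^T v = (8, -12).
Solve U^T U · c = U^T v for the coefficients: c = (4/9, -4/9). The projection is proj_W(v) = U c.
Check: (v - proj_W(v)) · u_1 = 0  (should be 0).
Check: (v - proj_W(v)) · u_2 = 0  (should be 0).
Result: proj_W(v) = (-16/9, -4/3, -8/9, 16/9).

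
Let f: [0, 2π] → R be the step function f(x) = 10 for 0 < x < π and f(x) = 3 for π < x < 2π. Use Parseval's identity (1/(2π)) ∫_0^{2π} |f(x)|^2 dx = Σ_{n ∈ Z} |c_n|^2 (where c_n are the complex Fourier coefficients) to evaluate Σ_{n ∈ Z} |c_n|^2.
Σ |c_n|^2 = 109/2

Parseval equates the L^2 energy of f (normalised by 1/(2π)) with the ℓ^2 sum of its Fourier coefficients: (1/(2π)) ∫_0^{2π} |f|^2 = Σ |c_n|^2.
Compute the left side: (1/(2π)) [∫_0^π 10^2 dx + ∫_π^{2π} 3^2 dx] = (1/(2π)) · (100π + 9π) = (100 + 9)/2 = 109/2.
So Σ_{n ∈ Z} |c_n|^2 = 109/2.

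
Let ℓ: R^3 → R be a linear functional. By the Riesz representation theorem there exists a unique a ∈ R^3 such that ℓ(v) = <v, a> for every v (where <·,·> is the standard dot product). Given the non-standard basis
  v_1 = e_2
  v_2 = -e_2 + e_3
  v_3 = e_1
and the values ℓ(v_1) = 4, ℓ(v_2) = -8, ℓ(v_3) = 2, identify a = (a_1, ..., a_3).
a = (2, 4, -4)

Write a = (a_1, ..., a_3) in the standard basis. For each basis vector v_i, ℓ(v_i) = <v_i, a> is a linear equation in the a_j's. Collect the n equations into a matrix system V a = ℓ, where row i of V is v_i (expressed in the standard basis). Since V is invertible (lower-triangular with 1s on the diagonal, up to permutation), solve by back-substitution:
  V =
[[0, 1, 0],
 [0, -1, 1],
 [1, 0, 0]]
  V a = (4, -8, 2)
Solving gives a = (2, 4, -4).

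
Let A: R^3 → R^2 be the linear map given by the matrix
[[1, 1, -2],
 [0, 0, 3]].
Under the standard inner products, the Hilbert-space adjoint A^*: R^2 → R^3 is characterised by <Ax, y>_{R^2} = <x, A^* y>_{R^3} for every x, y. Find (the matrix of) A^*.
A^* = A^T =
[[1, 0],
 [1, 0],
 [-2, 3]]

For real matrices with standard dot products, the defining identity <Ax, y> = <x, A^* y> gives (Ax)^T y = x^T (A^*) y, i.e. x^T A^T y = x^T (A^*) y. Since this holds for all x, y, we must have A^* = A^T. Therefore
A^* =
[[1, 0],
 [1, 0],
 [-2, 3]].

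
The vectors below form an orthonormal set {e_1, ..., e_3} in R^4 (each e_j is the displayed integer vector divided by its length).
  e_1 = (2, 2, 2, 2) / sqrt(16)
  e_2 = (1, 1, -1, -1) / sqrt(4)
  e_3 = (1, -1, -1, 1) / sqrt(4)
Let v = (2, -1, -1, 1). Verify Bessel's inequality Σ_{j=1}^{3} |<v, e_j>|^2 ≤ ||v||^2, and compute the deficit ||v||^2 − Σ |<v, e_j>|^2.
Σ |<v, e_j>|^2 = 27/4; ||v||^2 = 7; deficit = 1/4

Write each e_j = u_j / sqrt(<u_j, u_j>) where u_j is the displayed integer vector. Then <v, e_j> = <v, u_j> / sqrt(<u_j, u_j>), so |<v, e_j>|^2 = <v, u_j>^2 / <u_j, u_j>.
Coefficients: <v, e_1> = 2/sqrt(16), <v, e_2> = 1/sqrt(4), <v, e_3> = 5/sqrt(4).
Square and sum: Σ |<v, e_j>|^2 = 27/4.
Compute ||v||^2 = v·v = 7.
Deficit = 7 − 27/4 = 1/4 ≥ 0, confirming Bessel's inequality. (The deficit equals ||v − Σ <v,e_j> e_j||^2, the squared distance from v to span{e_j}.)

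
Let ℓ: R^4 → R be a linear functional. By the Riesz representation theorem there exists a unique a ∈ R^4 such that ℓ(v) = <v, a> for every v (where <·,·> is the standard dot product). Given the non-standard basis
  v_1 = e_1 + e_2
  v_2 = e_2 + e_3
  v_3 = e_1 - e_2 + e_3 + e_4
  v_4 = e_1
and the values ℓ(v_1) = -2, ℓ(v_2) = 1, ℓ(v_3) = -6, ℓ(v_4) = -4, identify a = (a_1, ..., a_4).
a = (-4, 2, -1, 1)

Write a = (a_1, ..., a_4) in the standard basis. For each basis vector v_i, ℓ(v_i) = <v_i, a> is a linear equation in the a_j's. Collect the n equations into a matrix system V a = ℓ, where row i of V is v_i (expressed in the standard basis). Since V is invertible (lower-triangular with 1s on the diagonal, up to permutation), solve by back-substitution:
  V =
[[1, 1, 0, 0],
 [0, 1, 1, 0],
 [1, -1, 1, 1],
 [1, 0, 0, 0]]
  V a = (-2, 1, -6, -4)
Solving gives a = (-4, 2, -1, 1).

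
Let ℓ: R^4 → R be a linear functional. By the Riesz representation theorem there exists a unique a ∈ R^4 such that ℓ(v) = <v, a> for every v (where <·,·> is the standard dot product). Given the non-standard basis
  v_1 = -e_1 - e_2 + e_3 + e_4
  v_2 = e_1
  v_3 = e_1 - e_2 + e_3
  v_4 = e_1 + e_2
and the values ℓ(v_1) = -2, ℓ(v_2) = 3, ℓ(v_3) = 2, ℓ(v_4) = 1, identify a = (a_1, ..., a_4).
a = (3, -2, -3, 2)

Write a = (a_1, ..., a_4) in the standard basis. For each basis vector v_i, ℓ(v_i) = <v_i, a> is a linear equation in the a_j's. Collect the n equations into a matrix system V a = ℓ, where row i of V is v_i (expressed in the standard basis). Since V is invertible (lower-triangular with 1s on the diagonal, up to permutation), solve by back-substitution:
  V =
[[-1, -1, 1, 1],
 [1, 0, 0, 0],
 [1, -1, 1, 0],
 [1, 1, 0, 0]]
  V a = (-2, 3, 2, 1)
Solving gives a = (3, -2, -3, 2).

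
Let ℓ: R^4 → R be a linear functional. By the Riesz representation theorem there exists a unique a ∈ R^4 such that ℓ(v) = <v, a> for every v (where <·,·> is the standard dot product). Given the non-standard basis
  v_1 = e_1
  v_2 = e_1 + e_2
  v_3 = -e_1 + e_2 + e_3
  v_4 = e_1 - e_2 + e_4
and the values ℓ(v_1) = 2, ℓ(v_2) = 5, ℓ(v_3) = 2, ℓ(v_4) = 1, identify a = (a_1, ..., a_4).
a = (2, 3, 1, 2)

Write a = (a_1, ..., a_4) in the standard basis. For each basis vector v_i, ℓ(v_i) = <v_i, a> is a linear equation in the a_j's. Collect the n equations into a matrix system V a = ℓ, where row i of V is v_i (expressed in the standard basis). Since V is invertible (lower-triangular with 1s on the diagonal, up to permutation), solve by back-substitution:
  V =
[[1, 0, 0, 0],
 [1, 1, 0, 0],
 [-1, 1, 1, 0],
 [1, -1, 0, 1]]
  V a = (2, 5, 2, 1)
Solving gives a = (2, 3, 1, 2).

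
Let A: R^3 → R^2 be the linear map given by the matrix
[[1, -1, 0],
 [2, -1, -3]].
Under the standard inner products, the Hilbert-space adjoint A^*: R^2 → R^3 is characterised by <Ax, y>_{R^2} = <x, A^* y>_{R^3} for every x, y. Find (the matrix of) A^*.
A^* = A^T =
[[1, 2],
 [-1, -1],
 [0, -3]]

For real matrices with standard dot products, the defining identity <Ax, y> = <x, A^* y> gives (Ax)^T y = x^T (A^*) y, i.e. x^T A^T y = x^T (A^*) y. Since this holds for all x, y, we must have A^* = A^T. Therefore
A^* =
[[1, 2],
 [-1, -1],
 [0, -3]].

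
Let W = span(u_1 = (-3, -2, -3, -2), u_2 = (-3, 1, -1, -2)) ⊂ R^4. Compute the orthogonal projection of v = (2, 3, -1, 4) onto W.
proj_W(v) = (411/194, 104/97, 367/194, 137/97)

Set up U = [u_1 | ... | u_2] ∈ R^(4×2). The projector onto W = col(U) is P = U (U^T U)^(-1) U^T.
Compute U^T U =
  [26, 14]
  [14, 15],
and U^T v = (-17, -10).
Solve U^T U · c = U^T v for the coefficients: c = (-115/194, -11/97). The projection is proj_W(v) = U c.
Check: (v - proj_W(v)) · u_1 = 0  (should be 0).
Check: (v - proj_W(v)) · u_2 = 0  (should be 0).
Result: proj_W(v) = (411/194, 104/97, 367/194, 137/97).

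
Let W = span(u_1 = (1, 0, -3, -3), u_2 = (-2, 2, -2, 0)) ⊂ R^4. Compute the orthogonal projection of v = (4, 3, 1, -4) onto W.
proj_W(v) = (107/53, -64/53, -65/53, -129/53)

Set up U = [u_1 | ... | u_2] ∈ R^(4×2). The projector onto W = col(U) is P = U (U^T U)^(-1) U^T.
Compute U^T U =
  [19, 4]
  [4, 12],
and U^T v = (13, -4).
Solve U^T U · c = U^T v for the coefficients: c = (43/53, -32/53). The projection is proj_W(v) = U c.
Check: (v - proj_W(v)) · u_1 = 0  (should be 0).
Check: (v - proj_W(v)) · u_2 = 0  (should be 0).
Result: proj_W(v) = (107/53, -64/53, -65/53, -129/53).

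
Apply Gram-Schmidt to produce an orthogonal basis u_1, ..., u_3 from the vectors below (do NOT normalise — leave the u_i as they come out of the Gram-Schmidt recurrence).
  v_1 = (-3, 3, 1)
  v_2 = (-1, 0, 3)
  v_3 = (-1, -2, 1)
Orthogonal basis:
  u_1 = (-3, 3, 1)
  u_2 = (-1/19, -18/19, 51/19)
  u_3 = (-9/7, -8/7, -3/7)

Apply the Gram-Schmidt recurrence
  u_1 = v_1
  u_i = v_i − Σ_{j<i} ((v_i · u_j) / (u_j · u_j)) · u_j.

Step by step this gives:
  u_1 = (-3, 3, 1)
  u_2 = (-1/19, -18/19, 51/19)
  u_3 = (-9/7, -8/7, -3/7)

Orthogonality check:
  u_2 · u_1 = 0 (should be 0)
  u_3 · u_1 = 0 (should be 0)
  u_3 · u_2 = 0 (should be 0)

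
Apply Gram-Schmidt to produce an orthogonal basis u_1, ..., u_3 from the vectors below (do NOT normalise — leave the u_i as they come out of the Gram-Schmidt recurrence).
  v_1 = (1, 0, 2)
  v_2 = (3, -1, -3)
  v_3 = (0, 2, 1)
Orthogonal basis:
  u_1 = (1, 0, 2)
  u_2 = (18/5, -1, -9/5)
  u_3 = (17/43, 153/86, -17/86)

Apply the Gram-Schmidt recurrence
  u_1 = v_1
  u_i = v_i − Σ_{j<i} ((v_i · u_j) / (u_j · u_j)) · u_j.

Step by step this gives:
  u_1 = (1, 0, 2)
  u_2 = (18/5, -1, -9/5)
  u_3 = (17/43, 153/86, -17/86)

Orthogonality check:
  u_2 · u_1 = 0 (should be 0)
  u_3 · u_1 = 0 (should be 0)
  u_3 · u_2 = 0 (should be 0)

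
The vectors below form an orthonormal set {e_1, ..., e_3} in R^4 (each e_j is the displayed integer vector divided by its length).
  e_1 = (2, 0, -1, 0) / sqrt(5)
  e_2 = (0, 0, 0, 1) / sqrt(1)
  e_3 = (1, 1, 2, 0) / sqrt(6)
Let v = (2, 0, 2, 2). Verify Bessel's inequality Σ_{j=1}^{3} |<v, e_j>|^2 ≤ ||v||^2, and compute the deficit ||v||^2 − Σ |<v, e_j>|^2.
Σ |<v, e_j>|^2 = 54/5; ||v||^2 = 12; deficit = 6/5

Write each e_j = u_j / sqrt(<u_j, u_j>) where u_j is the displayed integer vector. Then <v, e_j> = <v, u_j> / sqrt(<u_j, u_j>), so |<v, e_j>|^2 = <v, u_j>^2 / <u_j, u_j>.
Coefficients: <v, e_1> = 2/sqrt(5), <v, e_2> = 2/sqrt(1), <v, e_3> = 6/sqrt(6).
Square and sum: Σ |<v, e_j>|^2 = 54/5.
Compute ||v||^2 = v·v = 12.
Deficit = 12 − 54/5 = 6/5 ≥ 0, confirming Bessel's inequality. (The deficit equals ||v − Σ <v,e_j> e_j||^2, the squared distance from v to span{e_j}.)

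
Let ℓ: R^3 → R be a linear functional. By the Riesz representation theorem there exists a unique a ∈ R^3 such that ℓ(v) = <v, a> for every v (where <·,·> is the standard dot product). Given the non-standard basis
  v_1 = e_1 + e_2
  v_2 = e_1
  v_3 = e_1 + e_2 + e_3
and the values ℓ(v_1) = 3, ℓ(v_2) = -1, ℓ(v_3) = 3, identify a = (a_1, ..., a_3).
a = (-1, 4, 0)

Write a = (a_1, ..., a_3) in the standard basis. For each basis vector v_i, ℓ(v_i) = <v_i, a> is a linear equation in the a_j's. Collect the n equations into a matrix system V a = ℓ, where row i of V is v_i (expressed in the standard basis). Since V is invertible (lower-triangular with 1s on the diagonal, up to permutation), solve by back-substitution:
  V =
[[1, 1, 0],
 [1, 0, 0],
 [1, 1, 1]]
  V a = (3, -1, 3)
Solving gives a = (-1, 4, 0).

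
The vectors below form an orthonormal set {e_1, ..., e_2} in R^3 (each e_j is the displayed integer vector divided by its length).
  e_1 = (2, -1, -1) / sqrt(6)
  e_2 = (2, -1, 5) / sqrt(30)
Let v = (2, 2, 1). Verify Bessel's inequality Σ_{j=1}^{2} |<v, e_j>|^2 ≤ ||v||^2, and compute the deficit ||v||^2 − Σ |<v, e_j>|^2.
Σ |<v, e_j>|^2 = 9/5; ||v||^2 = 9; deficit = 36/5

Write each e_j = u_j / sqrt(<u_j, u_j>) where u_j is the displayed integer vector. Then <v, e_j> = <v, u_j> / sqrt(<u_j, u_j>), so |<v, e_j>|^2 = <v, u_j>^2 / <u_j, u_j>.
Coefficients: <v, e_1> = 1/sqrt(6), <v, e_2> = 7/sqrt(30).
Square and sum: Σ |<v, e_j>|^2 = 9/5.
Compute ||v||^2 = v·v = 9.
Deficit = 9 − 9/5 = 36/5 ≥ 0, confirming Bessel's inequality. (The deficit equals ||v − Σ <v,e_j> e_j||^2, the squared distance from v to span{e_j}.)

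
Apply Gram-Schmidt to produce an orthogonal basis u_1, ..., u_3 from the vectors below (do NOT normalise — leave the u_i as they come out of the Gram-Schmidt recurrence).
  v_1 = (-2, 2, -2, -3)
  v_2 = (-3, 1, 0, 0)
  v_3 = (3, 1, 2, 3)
Orthogonal basis:
  u_1 = (-2, 2, -2, -3)
  u_2 = (-47/21, 5/21, 16/21, 8/7)
  u_3 = (65/73, 195/73, 40/73, 60/73)

Apply the Gram-Schmidt recurrence
  u_1 = v_1
  u_i = v_i − Σ_{j<i} ((v_i · u_j) / (u_j · u_j)) · u_j.

Step by step this gives:
  u_1 = (-2, 2, -2, -3)
  u_2 = (-47/21, 5/21, 16/21, 8/7)
  u_3 = (65/73, 195/73, 40/73, 60/73)

Orthogonality check:
  u_2 · u_1 = 0 (should be 0)
  u_3 · u_1 = 0 (should be 0)
  u_3 · u_2 = 0 (should be 0)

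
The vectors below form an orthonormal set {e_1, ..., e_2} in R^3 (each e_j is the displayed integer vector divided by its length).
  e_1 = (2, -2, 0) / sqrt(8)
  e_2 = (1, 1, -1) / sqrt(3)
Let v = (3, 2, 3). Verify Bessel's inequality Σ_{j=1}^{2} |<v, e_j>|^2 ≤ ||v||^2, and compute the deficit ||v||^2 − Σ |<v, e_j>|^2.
Σ |<v, e_j>|^2 = 11/6; ||v||^2 = 22; deficit = 121/6

Write each e_j = u_j / sqrt(<u_j, u_j>) where u_j is the displayed integer vector. Then <v, e_j> = <v, u_j> / sqrt(<u_j, u_j>), so |<v, e_j>|^2 = <v, u_j>^2 / <u_j, u_j>.
Coefficients: <v, e_1> = 2/sqrt(8), <v, e_2> = 2/sqrt(3).
Square and sum: Σ |<v, e_j>|^2 = 11/6.
Compute ||v||^2 = v·v = 22.
Deficit = 22 − 11/6 = 121/6 ≥ 0, confirming Bessel's inequality. (The deficit equals ||v − Σ <v,e_j> e_j||^2, the squared distance from v to span{e_j}.)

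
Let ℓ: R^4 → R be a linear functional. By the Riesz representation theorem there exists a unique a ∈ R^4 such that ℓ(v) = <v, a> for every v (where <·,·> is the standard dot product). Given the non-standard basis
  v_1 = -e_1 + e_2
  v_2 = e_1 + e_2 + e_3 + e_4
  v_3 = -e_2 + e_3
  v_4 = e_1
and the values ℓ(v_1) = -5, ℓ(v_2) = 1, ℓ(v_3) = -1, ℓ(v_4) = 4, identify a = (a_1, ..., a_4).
a = (4, -1, -2, 0)

Write a = (a_1, ..., a_4) in the standard basis. For each basis vector v_i, ℓ(v_i) = <v_i, a> is a linear equation in the a_j's. Collect the n equations into a matrix system V a = ℓ, where row i of V is v_i (expressed in the standard basis). Since V is invertible (lower-triangular with 1s on the diagonal, up to permutation), solve by back-substitution:
  V =
[[-1, 1, 0, 0],
 [1, 1, 1, 1],
 [0, -1, 1, 0],
 [1, 0, 0, 0]]
  V a = (-5, 1, -1, 4)
Solving gives a = (4, -1, -2, 0).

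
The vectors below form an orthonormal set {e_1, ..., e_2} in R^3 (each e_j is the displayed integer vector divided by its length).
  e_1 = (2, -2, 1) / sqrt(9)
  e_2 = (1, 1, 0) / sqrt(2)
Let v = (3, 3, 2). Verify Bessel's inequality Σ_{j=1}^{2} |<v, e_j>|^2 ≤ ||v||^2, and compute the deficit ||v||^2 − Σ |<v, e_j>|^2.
Σ |<v, e_j>|^2 = 166/9; ||v||^2 = 22; deficit = 32/9

Write each e_j = u_j / sqrt(<u_j, u_j>) where u_j is the displayed integer vector. Then <v, e_j> = <v, u_j> / sqrt(<u_j, u_j>), so |<v, e_j>|^2 = <v, u_j>^2 / <u_j, u_j>.
Coefficients: <v, e_1> = 2/sqrt(9), <v, e_2> = 6/sqrt(2).
Square and sum: Σ |<v, e_j>|^2 = 166/9.
Compute ||v||^2 = v·v = 22.
Deficit = 22 − 166/9 = 32/9 ≥ 0, confirming Bessel's inequality. (The deficit equals ||v − Σ <v,e_j> e_j||^2, the squared distance from v to span{e_j}.)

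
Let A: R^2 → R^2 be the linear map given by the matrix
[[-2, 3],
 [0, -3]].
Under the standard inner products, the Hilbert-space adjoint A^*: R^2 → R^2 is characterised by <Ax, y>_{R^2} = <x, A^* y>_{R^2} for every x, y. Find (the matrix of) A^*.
A^* = A^T =
[[-2, 0],
 [3, -3]]

For real matrices with standard dot products, the defining identity <Ax, y> = <x, A^* y> gives (Ax)^T y = x^T (A^*) y, i.e. x^T A^T y = x^T (A^*) y. Since this holds for all x, y, we must have A^* = A^T. Therefore
A^* =
[[-2, 0],
 [3, -3]].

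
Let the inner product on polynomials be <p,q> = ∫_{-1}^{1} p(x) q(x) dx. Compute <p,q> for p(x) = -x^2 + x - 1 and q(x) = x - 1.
<p,q> = 10/3

Expand the product: p(x)·q(x) = -x^3 + 2*x^2 - 2*x + 1.
∫_{-1}^{1} of each monomial x^k gives [2/(k+1) if k even, 0 if k odd]. Integrating term-by-term (or equivalently evaluating the antiderivative F(x) = -x^4/4 + 2*x^3/3 - x^2 + x at the endpoints):
  F(1) − F(−1) = 5/12 − (-35/12) = 10/3.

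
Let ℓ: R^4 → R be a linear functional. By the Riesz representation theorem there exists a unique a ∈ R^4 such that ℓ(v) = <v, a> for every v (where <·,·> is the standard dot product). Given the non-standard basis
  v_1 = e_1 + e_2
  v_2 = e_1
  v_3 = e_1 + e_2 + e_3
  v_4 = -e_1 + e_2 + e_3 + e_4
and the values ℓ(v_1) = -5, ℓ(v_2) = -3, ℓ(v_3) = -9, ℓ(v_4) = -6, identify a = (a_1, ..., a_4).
a = (-3, -2, -4, -3)

Write a = (a_1, ..., a_4) in the standard basis. For each basis vector v_i, ℓ(v_i) = <v_i, a> is a linear equation in the a_j's. Collect the n equations into a matrix system V a = ℓ, where row i of V is v_i (expressed in the standard basis). Since V is invertible (lower-triangular with 1s on the diagonal, up to permutation), solve by back-substitution:
  V =
[[1, 1, 0, 0],
 [1, 0, 0, 0],
 [1, 1, 1, 0],
 [-1, 1, 1, 1]]
  V a = (-5, -3, -9, -6)
Solving gives a = (-3, -2, -4, -3).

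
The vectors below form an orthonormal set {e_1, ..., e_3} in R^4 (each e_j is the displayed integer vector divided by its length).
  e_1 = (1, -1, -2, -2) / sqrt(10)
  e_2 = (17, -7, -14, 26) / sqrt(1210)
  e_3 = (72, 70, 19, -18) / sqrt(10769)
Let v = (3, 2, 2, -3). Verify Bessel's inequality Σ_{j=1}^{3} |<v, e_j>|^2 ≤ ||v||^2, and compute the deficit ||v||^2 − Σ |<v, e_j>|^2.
Σ |<v, e_j>|^2 = 2089/89; ||v||^2 = 26; deficit = 225/89

Write each e_j = u_j / sqrt(<u_j, u_j>) where u_j is the displayed integer vector. Then <v, e_j> = <v, u_j> / sqrt(<u_j, u_j>), so |<v, e_j>|^2 = <v, u_j>^2 / <u_j, u_j>.
Coefficients: <v, e_1> = 3/sqrt(10), <v, e_2> = -69/sqrt(1210), <v, e_3> = 448/sqrt(10769).
Square and sum: Σ |<v, e_j>|^2 = 2089/89.
Compute ||v||^2 = v·v = 26.
Deficit = 26 − 2089/89 = 225/89 ≥ 0, confirming Bessel's inequality. (The deficit equals ||v − Σ <v,e_j> e_j||^2, the squared distance from v to span{e_j}.)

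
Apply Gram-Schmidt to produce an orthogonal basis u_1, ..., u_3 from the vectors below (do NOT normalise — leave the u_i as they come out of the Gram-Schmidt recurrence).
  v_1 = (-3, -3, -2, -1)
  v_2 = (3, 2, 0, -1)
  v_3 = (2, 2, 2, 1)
Orthogonal basis:
  u_1 = (-3, -3, -2, -1)
  u_2 = (27/23, 4/23, -28/23, -37/23)
  u_3 = (1/14, -11/63, 2/9, -17/126)

Apply the Gram-Schmidt recurrence
  u_1 = v_1
  u_i = v_i − Σ_{j<i} ((v_i · u_j) / (u_j · u_j)) · u_j.

Step by step this gives:
  u_1 = (-3, -3, -2, -1)
  u_2 = (27/23, 4/23, -28/23, -37/23)
  u_3 = (1/14, -11/63, 2/9, -17/126)

Orthogonality check:
  u_2 · u_1 = 0 (should be 0)
  u_3 · u_1 = 0 (should be 0)
  u_3 · u_2 = 0 (should be 0)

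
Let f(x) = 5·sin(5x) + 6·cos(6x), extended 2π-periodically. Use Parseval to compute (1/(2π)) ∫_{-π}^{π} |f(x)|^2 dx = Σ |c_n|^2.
Σ |c_n|^2 = 61/2

Expand |f|^2 and use orthogonality of {sin(nx), cos(mx)} on [-π, π]:
  ∫_{-π}^{π} sin(nx)^2 dx = π, ∫ cos(mx)^2 dx = π, and cross terms integrate to 0.
So ∫_{-π}^{π} f(x)^2 dx = 5^2 · π + 6^2 · π = (25 + 36)π.
Divide by 2π: (25 + 36)/2 = 61/2.
By Parseval, this equals Σ |c_n|^2.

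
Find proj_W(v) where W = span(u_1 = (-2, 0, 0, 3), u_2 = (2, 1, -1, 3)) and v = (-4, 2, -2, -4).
proj_W(v) = (-208/85, -94/85, 94/85, -252/85)

Set up U = [u_1 | ... | u_2] ∈ R^(4×2). The projector onto W = col(U) is P = U (U^T U)^(-1) U^T.
Compute U^T U =
  [13, 5]
  [5, 15],
and U^T v = (-4, -16).
Solve U^T U · c = U^T v for the coefficients: c = (2/17, -94/85). The projection is proj_W(v) = U c.
Check: (v - proj_W(v)) · u_1 = 0  (should be 0).
Check: (v - proj_W(v)) · u_2 = 0  (should be 0).
Result: proj_W(v) = (-208/85, -94/85, 94/85, -252/85).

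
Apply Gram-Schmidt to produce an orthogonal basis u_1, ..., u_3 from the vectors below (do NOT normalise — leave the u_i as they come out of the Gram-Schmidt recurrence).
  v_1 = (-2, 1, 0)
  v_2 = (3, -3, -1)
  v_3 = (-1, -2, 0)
Orthogonal basis:
  u_1 = (-2, 1, 0)
  u_2 = (-3/5, -6/5, -1)
  u_3 = (-5/14, -5/7, 15/14)

Apply the Gram-Schmidt recurrence
  u_1 = v_1
  u_i = v_i − Σ_{j<i} ((v_i · u_j) / (u_j · u_j)) · u_j.

Step by step this gives:
  u_1 = (-2, 1, 0)
  u_2 = (-3/5, -6/5, -1)
  u_3 = (-5/14, -5/7, 15/14)

Orthogonality check:
  u_2 · u_1 = 0 (should be 0)
  u_3 · u_1 = 0 (should be 0)
  u_3 · u_2 = 0 (should be 0)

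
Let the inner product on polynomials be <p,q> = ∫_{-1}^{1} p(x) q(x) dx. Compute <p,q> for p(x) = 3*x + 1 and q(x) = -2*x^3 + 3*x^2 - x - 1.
<p,q> = -22/5

Expand the product: p(x)·q(x) = -6*x^4 + 7*x^3 - 4*x - 1.
∫_{-1}^{1} of each monomial x^k gives [2/(k+1) if k even, 0 if k odd]. Integrating term-by-term (or equivalently evaluating the antiderivative F(x) = -6*x^5/5 + 7*x^4/4 - 2*x^2 - x at the endpoints):
  F(1) − F(−1) = -49/20 − (39/20) = -22/5.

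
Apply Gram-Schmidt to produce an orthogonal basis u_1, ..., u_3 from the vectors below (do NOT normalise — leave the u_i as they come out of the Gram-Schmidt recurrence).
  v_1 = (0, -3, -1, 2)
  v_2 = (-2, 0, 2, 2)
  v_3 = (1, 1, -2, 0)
Orthogonal basis:
  u_1 = (0, -3, -1, 2)
  u_2 = (-2, 3/7, 15/7, 12/7)
  u_3 = (0, 1, -1, 1)

Apply the Gram-Schmidt recurrence
  u_1 = v_1
  u_i = v_i − Σ_{j<i} ((v_i · u_j) / (u_j · u_j)) · u_j.

Step by step this gives:
  u_1 = (0, -3, -1, 2)
  u_2 = (-2, 3/7, 15/7, 12/7)
  u_3 = (0, 1, -1, 1)

Orthogonality check:
  u_2 · u_1 = 0 (should be 0)
  u_3 · u_1 = 0 (should be 0)
  u_3 · u_2 = 0 (should be 0)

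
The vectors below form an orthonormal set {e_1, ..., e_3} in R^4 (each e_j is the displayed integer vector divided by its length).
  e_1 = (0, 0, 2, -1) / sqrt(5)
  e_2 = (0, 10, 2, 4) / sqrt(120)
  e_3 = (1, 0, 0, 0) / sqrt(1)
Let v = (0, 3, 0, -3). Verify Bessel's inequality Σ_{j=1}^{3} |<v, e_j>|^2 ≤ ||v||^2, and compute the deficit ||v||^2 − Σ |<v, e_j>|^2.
Σ |<v, e_j>|^2 = 9/2; ||v||^2 = 18; deficit = 27/2

Write each e_j = u_j / sqrt(<u_j, u_j>) where u_j is the displayed integer vector. Then <v, e_j> = <v, u_j> / sqrt(<u_j, u_j>), so |<v, e_j>|^2 = <v, u_j>^2 / <u_j, u_j>.
Coefficients: <v, e_1> = 3/sqrt(5), <v, e_2> = 18/sqrt(120), <v, e_3> = 0/sqrt(1).
Square and sum: Σ |<v, e_j>|^2 = 9/2.
Compute ||v||^2 = v·v = 18.
Deficit = 18 − 9/2 = 27/2 ≥ 0, confirming Bessel's inequality. (The deficit equals ||v − Σ <v,e_j> e_j||^2, the squared distance from v to span{e_j}.)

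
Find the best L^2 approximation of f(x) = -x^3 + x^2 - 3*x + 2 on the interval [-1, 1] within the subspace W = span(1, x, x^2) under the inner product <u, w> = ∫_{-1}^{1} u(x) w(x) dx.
g(x) = x^2 - 18*x/5 + 2

The best approximation g ∈ W is the orthogonal projection of f onto W. Writing g = a_0 + a_1 x + a_2 x^2, the coefficients solve the normal equations G · a = b where
  G_{ij} = <φ_i, φ_j> and b_i = <f, φ_i>, with φ_0 = 1, φ_1 = x, φ_2 = x^2.
G =
  [2, 0, 2/3]
  [0, 2/3, 0]
  [2/3, 0, 2/5],
b = (14/3, -12/5, 26/15).
Solving gives a_0 = 2, a_1 = -18/5, a_2 = 1, so
  g(x) = x^2 - 18*x/5 + 2.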